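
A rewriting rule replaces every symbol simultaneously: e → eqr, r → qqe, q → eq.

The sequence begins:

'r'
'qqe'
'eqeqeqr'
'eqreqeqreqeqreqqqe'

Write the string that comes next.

Rewriting the 18 symbols of eqreqeqreqeqreqqqe one by one yields eqr eq qqe eqr eq eqr eq qqe eqr eq eqr eq qqe eqr eq eq eq eqr; concatenated:

eqreqqqeeqreqeqreqqqeeqreqeqreqqqeeqreqeqeqeqr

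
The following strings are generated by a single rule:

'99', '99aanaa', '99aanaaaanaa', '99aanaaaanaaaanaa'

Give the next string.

Each term is the previous one with aanaa appended.
Applying this once more to 99aanaaaanaaaanaa:

99aanaaaanaaaanaaaanaa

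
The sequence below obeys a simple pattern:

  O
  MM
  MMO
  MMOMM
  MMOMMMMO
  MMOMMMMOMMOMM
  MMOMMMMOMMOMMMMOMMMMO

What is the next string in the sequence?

Each term (from the third on) is the previous term followed by the one before it: term 3 = MM·O = MMO.
So term 8 is MMOMMMMOMMOMMMMOMMMMO·MMOMMMMOMMOMM.

MMOMMMMOMMOMMMMOMMMMOMMOMMMMOMMOMM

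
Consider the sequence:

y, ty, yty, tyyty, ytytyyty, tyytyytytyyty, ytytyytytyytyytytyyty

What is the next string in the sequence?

tyytyytytyytyytytyytytyytyytytyyty

From term 3 onward, concatenate the second-to-last term with the last: y·ty = yty, ty·yty = tyyty, …
So term 8 is tyytyytytyyty·ytytyytytyytyytytyyty.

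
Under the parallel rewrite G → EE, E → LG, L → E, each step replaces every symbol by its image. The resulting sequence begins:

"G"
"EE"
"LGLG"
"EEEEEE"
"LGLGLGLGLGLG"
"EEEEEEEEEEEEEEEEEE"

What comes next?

Applying the rule to each of the 18 symbols of EEEEEEEEEEEEEEEEEE gives the pieces LG LG LG LG LG LG LG LG LG LG LG LG LG LG LG LG LG LG, which concatenate to the answer.

LGLGLGLGLGLGLGLGLGLGLGLGLGLGLGLGLGLG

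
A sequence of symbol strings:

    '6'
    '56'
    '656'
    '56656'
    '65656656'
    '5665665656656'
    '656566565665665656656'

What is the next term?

From term 3 onward, concatenate the second-to-last term with the last: 6·56 = 656, 56·656 = 56656, …
The next term joins 5665665656656 and 656566565665665656656.

5665665656656656566565665665656656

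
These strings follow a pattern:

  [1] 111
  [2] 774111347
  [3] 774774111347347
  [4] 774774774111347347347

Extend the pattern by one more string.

s(k+1) = 774·s(k)·347, so each term gains 774 as a prefix and 347 as a suffix.
So the next term is 774·774774774111347347347·347.

774774774774111347347347347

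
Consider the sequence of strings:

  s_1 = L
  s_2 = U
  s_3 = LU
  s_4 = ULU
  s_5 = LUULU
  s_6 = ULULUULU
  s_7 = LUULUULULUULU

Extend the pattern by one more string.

ULULUULULUULUULULUULU

This is a Fibonacci-style word recurrence s(k) = s(k−2)·s(k−1): e.g. L·U = LU.
So term 8 is ULULUULU·LUULUULULUULU.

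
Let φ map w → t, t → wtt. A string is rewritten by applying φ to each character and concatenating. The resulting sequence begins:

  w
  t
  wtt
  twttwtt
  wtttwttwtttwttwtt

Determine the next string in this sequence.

twttwttwtttwttwtttwttwttwtttwttwtttwttwtt

Applying the rule to each of the 17 symbols of wtttwttwtttwttwtt gives the pieces t wtt wtt wtt t wtt wtt t wtt wtt wtt t wtt wtt t wtt wtt, which concatenate to the answer.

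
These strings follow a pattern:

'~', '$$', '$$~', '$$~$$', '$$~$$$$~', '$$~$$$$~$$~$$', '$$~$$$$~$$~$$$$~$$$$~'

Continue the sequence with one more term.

$$~$$$$~$$~$$$$~$$$$~$$~$$$$~$$~$$

This is a Fibonacci-style word recurrence s(k) = s(k−1)·s(k−2): e.g. $$·~ = $$~.
The next term joins $$~$$$$~$$~$$$$~$$$$~ and $$~$$$$~$$~$$.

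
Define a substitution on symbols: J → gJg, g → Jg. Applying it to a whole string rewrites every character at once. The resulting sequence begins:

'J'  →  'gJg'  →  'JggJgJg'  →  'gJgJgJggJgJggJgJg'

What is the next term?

Replace each of the 17 characters of gJgJgJggJgJggJgJg in place — Jg gJg Jg gJg Jg gJg Jg Jg gJg Jg gJg Jg Jg gJg Jg gJg Jg — and concatenate.

JggJgJggJgJggJgJgJggJgJggJgJgJggJgJggJgJg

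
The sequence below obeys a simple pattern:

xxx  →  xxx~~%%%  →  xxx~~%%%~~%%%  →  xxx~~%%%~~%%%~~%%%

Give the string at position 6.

Every step adds ~~%%% to the end: s(k+1) = s(k)·~~%%%.
From xxx~~%%%~~%%%~~%%%, 2 further steps: xxx~~%%%~~%%%~~%%% → xxx~~%%%~~%%%~~%%%~~%%% → (answer).

xxx~~%%%~~%%%~~%%%~~%%%~~%%%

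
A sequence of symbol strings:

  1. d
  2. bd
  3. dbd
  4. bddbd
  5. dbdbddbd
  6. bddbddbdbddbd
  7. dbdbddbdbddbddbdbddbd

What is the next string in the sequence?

bddbddbdbddbddbdbddbdbddbddbdbddbd

This is a Fibonacci-style word recurrence s(k) = s(k−2)·s(k−1): e.g. d·bd = dbd.
The next term joins bddbddbdbddbd and dbdbddbdbddbddbdbddbd.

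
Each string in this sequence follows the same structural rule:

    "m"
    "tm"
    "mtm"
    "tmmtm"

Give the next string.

mtmtmmtm

Each term (from the third on) is the two preceding terms concatenated in order: term 3 = m·tm = mtm.
The next term joins mtm and tmmtm.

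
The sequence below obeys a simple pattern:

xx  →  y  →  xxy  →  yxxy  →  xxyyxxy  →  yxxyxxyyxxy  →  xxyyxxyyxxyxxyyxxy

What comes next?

yxxyxxyyxxyxxyyxxyyxxyxxyyxxy

This is a Fibonacci-style word recurrence s(k) = s(k−2)·s(k−1): e.g. xx·y = xxy.
So term 8 is yxxyxxyyxxy·xxyyxxyyxxyxxyyxxy.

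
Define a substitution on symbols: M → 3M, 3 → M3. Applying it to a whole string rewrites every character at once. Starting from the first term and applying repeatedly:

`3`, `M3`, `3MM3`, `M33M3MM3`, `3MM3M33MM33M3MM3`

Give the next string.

M33M3MM33MM3M33M3MM3M33MM33M3MM3

Replace each of the 16 characters of 3MM3M33MM33M3MM3 in place — M3 3M 3M M3 3M M3 M3 3M 3M M3 M3 3M M3 3M 3M M3 — and concatenate.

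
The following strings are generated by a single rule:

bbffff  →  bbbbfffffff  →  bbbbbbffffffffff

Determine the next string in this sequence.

Reading off run lengths: b runs 2, 4, 6; f runs 4, 7, 10 — each is linear in n (n = 1, 2, …).
Setting n = 4 gives 8, 13 characters in each block.

bbbbbbbbfffffffffffff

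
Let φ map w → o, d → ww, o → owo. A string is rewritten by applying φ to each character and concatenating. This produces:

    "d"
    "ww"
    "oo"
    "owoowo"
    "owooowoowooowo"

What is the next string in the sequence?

Rewriting the 14 symbols of owooowoowooowo one by one yields owo o owo owo owo o owo owo o owo owo owo o owo; concatenated:

owooowoowoowooowoowooowoowoowooowo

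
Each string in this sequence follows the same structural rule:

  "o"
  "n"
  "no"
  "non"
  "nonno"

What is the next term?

nonnonon

This is a Fibonacci-style word recurrence s(k) = s(k−1)·s(k−2): e.g. n·o = no.
Continuing: nonno · non gives term 6.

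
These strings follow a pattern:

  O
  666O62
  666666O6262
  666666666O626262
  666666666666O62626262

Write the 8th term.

666666666666666666666O62626262626262

Every step adds 666 to the front and 62 to the end of the previous string.
From 666666666666O62626262, 3 further steps: 666666666666O62626262 → 666666666666666O6262626262 → 666666666666666666O626262626262 → (answer).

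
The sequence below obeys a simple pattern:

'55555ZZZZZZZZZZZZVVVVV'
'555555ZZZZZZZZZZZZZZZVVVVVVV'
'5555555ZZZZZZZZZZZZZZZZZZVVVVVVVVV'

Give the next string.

55555555ZZZZZZZZZZZZZZZZZZZZZVVVVVVVVVVV

The n-th term is n+2 5's then 3n+3 Z's then 2n-1 V's, where the shown terms are n = 3, 4, 5.
For the next term, n = 6, so the run lengths are 8, 21, 11.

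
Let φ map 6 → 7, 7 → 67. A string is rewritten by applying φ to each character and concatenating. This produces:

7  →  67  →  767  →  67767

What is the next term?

Rewriting each symbol of 67767: 6→7, 7→67, 7→67, 6→7, 7→67, which concatenates to 7 67 67 7 67.

76767767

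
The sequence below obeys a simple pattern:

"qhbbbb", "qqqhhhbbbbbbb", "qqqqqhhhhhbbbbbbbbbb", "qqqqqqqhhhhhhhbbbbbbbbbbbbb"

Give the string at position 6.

The n-th term is 2n-1 q's then 2n-1 h's then 3n+1 b's (n = 1, 2, …).
Setting n = 6 gives 11, 11, 19 characters in each block.

qqqqqqqqqqqhhhhhhhhhhhbbbbbbbbbbbbbbbbbbb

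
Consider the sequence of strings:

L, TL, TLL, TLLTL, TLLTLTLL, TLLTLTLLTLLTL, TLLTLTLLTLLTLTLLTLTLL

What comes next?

TLLTLTLLTLLTLTLLTLTLLTLLTLTLLTLLTL

Each term (from the third on) is the previous term followed by the one before it: term 3 = TL·L = TLL.
Continuing: TLLTLTLLTLLTLTLLTLTLL · TLLTLTLLTLLTL gives term 8.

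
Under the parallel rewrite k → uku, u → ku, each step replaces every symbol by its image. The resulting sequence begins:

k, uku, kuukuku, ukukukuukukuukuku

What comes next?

Applying the rule to each of the 17 symbols of ukukukuukukuukuku gives the pieces ku uku ku uku ku uku ku ku uku ku uku ku ku uku ku uku ku, which concatenate to the answer.

kuukukuukukuukukukuukukuukukukuukukuukuku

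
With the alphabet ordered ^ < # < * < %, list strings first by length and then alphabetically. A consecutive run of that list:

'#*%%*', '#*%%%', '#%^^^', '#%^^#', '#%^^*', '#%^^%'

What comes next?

Treat #%^^% as a base-4 numeral over the given alphabet and add one, carrying through any trailing %'s.

#%^#^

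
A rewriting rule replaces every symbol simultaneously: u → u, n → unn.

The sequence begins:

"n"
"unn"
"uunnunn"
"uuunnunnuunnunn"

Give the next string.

uuuunnunnuunnunnuuunnunnuunnunn

Applying the rule to each of the 15 symbols of uuunnunnuunnunn gives the pieces u u u unn unn u unn unn u u unn unn u unn unn, which concatenate to the answer.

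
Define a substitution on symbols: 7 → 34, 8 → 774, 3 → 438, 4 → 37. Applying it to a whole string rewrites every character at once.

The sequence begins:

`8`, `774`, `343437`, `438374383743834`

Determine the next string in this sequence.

φ(438374383743834) expands symbol-by-symbol to 37 438 774 438 34 37 438 774 438 34 37 438 774 438 37; joining the 15 pieces gives the next term.

374387744383437438774438343743877443837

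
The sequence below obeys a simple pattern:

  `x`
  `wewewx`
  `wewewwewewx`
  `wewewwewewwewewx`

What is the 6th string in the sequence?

wewewwewewwewewwewewwewewx

The strings grow by a fixed prefix wewew each time.
From wewewwewewwewewx, 2 further steps: wewewwewewwewewx → wewewwewewwewewwewewx → (answer).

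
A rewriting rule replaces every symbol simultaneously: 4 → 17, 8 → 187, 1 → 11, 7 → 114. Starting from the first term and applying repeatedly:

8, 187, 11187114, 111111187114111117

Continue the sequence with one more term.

Replace each of the 18 characters of 111111187114111117 in place — 11 11 11 11 11 11 11 187 114 11 11 17 11 11 11 11 11 114 — and concatenate.

111111111111111871141111171111111111114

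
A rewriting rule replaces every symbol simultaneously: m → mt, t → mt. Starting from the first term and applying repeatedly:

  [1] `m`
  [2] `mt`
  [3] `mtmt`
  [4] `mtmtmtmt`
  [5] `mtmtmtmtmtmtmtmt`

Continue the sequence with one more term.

mtmtmtmtmtmtmtmtmtmtmtmtmtmtmtmt

Applying the rule to each of the 16 symbols of mtmtmtmtmtmtmtmt gives the pieces mt mt mt mt mt mt mt mt mt mt mt mt mt mt mt mt, which concatenate to the answer.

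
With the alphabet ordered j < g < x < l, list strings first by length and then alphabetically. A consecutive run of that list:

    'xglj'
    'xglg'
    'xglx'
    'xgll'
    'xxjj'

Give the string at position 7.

Continuing the enumeration 2 steps past xxjj: xxjj → xxjg → (answer).

xxjx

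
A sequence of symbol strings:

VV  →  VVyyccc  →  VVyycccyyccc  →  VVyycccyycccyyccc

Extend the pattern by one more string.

VVyycccyycccyycccyyccc

Each term is the previous one with yyccc appended.
One more step from VVyycccyycccyyccc gives the answer.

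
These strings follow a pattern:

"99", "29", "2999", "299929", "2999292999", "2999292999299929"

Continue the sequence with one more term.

From term 3 onward, concatenate the last term with the second-to-last: 29·99 = 2999, 2999·29 = 299929, …
Continuing: 2999292999299929 · 2999292999 gives term 7.

29992929992999292999292999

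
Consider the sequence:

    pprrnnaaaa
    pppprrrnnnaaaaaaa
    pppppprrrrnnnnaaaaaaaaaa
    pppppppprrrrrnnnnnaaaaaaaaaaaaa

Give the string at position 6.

The n-th term is 2n p's then n+1 r's then n+1 n's then 3n+1 a's (n = 1, 2, …).
At n = 6 the blocks have lengths 12, 7, 7, 19.

pppppppppppprrrrrrrnnnnnnnaaaaaaaaaaaaaaaaaaa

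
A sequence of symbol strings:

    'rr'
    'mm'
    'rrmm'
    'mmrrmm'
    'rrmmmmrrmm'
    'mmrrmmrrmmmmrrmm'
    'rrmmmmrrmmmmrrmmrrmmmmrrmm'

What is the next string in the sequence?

mmrrmmrrmmmmrrmmrrmmmmrrmmmmrrmmrrmmmmrrmm

Each term (from the third on) is the two preceding terms concatenated in order: term 3 = rr·mm = rrmm.
The next term joins mmrrmmrrmmmmrrmm and rrmmmmrrmmmmrrmmrrmmmmrrmm.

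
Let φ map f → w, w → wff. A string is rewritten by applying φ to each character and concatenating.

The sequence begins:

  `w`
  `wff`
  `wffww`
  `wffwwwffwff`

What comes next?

Apply φ to wffwwwffwff symbol by symbol: w→wff, f→w, f→w, w→wff, w→wff, w→wff, f→w, f→w, w→wff, f→w, f→w; joined: wff w w wff wff wff w w wff w w.

wffwwwffwffwffwwwffww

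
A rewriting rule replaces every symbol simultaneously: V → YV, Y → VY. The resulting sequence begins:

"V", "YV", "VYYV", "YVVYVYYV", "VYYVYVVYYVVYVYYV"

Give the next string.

Rewriting the 16 symbols of VYYVYVVYYVVYVYYV one by one yields YV VY VY YV VY YV YV VY VY YV YV VY YV VY VY YV; concatenated:

YVVYVYYVVYYVYVVYVYYVYVVYYVVYVYYV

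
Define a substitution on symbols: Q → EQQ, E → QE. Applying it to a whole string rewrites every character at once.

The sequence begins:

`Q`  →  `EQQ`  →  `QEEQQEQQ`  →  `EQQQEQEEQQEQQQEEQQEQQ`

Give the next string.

Rewriting the 21 symbols of EQQQEQEEQQEQQQEEQQEQQ one by one yields QE EQQ EQQ EQQ QE EQQ QE QE EQQ EQQ QE EQQ EQQ EQQ QE QE EQQ EQQ QE EQQ EQQ; concatenated:

QEEQQEQQEQQQEEQQQEQEEQQEQQQEEQQEQQEQQQEQEEQQEQQQEEQQEQQ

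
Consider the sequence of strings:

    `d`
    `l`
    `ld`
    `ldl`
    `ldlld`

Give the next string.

This is a Fibonacci-style word recurrence s(k) = s(k−1)·s(k−2): e.g. l·d = ld.
Continuing: ldlld · ldl gives term 6.

ldlldldl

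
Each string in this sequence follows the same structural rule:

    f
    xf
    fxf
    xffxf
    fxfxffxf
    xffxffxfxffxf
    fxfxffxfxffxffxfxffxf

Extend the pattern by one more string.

xffxffxfxffxffxfxffxfxffxffxfxffxf

From term 3 onward, concatenate the second-to-last term with the last: f·xf = fxf, xf·fxf = xffxf, …
Continuing: xffxffxfxffxf · fxfxffxfxffxffxfxffxf gives term 8.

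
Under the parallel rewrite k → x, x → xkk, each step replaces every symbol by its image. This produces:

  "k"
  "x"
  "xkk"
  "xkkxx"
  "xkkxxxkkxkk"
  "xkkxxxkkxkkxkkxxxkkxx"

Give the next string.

xkkxxxkkxkkxkkxxxkkxxxkkxxxkkxkkxkkxxxkkxkk

Replace each of the 21 characters of xkkxxxkkxkkxkkxxxkkxx in place — xkk x x xkk xkk xkk x x xkk x x xkk x x xkk xkk xkk x x xkk xkk — and concatenate.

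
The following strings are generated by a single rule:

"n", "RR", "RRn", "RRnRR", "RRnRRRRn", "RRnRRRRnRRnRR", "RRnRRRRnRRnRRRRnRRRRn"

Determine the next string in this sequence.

RRnRRRRnRRnRRRRnRRRRnRRnRRRRnRRnRR

This is a Fibonacci-style word recurrence s(k) = s(k−1)·s(k−2): e.g. RR·n = RRn.
The next term joins RRnRRRRnRRnRRRRnRRRRn and RRnRRRRnRRnRR.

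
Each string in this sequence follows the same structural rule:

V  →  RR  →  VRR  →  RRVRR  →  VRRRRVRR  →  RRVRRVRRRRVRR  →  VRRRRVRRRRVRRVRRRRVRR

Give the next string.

RRVRRVRRRRVRRVRRRRVRRRRVRRVRRRRVRR

Each term (from the third on) is the two preceding terms concatenated in order: term 3 = V·RR = VRR.
So term 8 is RRVRRVRRRRVRR·VRRRRVRRRRVRRVRRRRVRR.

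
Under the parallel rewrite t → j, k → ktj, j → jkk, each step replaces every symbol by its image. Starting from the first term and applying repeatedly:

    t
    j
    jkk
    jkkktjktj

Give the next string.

jkkktjktjktjjjkkktjjjkk

Rewriting each symbol of jkkktjktj: j→jkk, k→ktj, k→ktj, k→ktj, t→j, j→jkk, k→ktj, t→j, j→jkk, which concatenates to jkk ktj ktj ktj j jkk ktj j jkk.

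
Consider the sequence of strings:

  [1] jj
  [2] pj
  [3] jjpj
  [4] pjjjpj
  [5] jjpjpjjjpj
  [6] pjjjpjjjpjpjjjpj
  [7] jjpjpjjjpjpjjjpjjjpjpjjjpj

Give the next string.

pjjjpjjjpjpjjjpjjjpjpjjjpjpjjjpjjjpjpjjjpj

From term 3 onward, concatenate the second-to-last term with the last: jj·pj = jjpj, pj·jjpj = pjjjpj, …
Continuing: pjjjpjjjpjpjjjpj · jjpjpjjjpjpjjjpjjjpjpjjjpj gives term 8.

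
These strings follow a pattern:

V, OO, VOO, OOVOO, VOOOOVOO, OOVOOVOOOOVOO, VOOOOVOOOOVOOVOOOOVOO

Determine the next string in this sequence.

OOVOOVOOOOVOOVOOOOVOOOOVOOVOOOOVOO

From term 3 onward, concatenate the second-to-last term with the last: V·OO = VOO, OO·VOO = OOVOO, …
Continuing: OOVOOVOOOOVOO · VOOOOVOOOOVOOVOOOOVOO gives term 8.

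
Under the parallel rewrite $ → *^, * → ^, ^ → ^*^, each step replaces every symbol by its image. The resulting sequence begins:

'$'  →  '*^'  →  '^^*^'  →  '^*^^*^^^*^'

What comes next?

Rewriting each symbol of ^*^^*^^^*^: ^→^*^, *→^, ^→^*^, ^→^*^, *→^, ^→^*^, ^→^*^, ^→^*^, *→^, ^→^*^, which concatenates to ^*^ ^ ^*^ ^*^ ^ ^*^ ^*^ ^*^ ^ ^*^.

^*^^^*^^*^^^*^^*^^*^^^*^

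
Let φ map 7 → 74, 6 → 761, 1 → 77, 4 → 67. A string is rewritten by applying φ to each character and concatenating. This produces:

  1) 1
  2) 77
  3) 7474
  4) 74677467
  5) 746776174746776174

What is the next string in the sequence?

Applying the rule to each of the 18 symbols of 746776174746776174 gives the pieces 74 67 761 74 74 761 77 74 67 74 67 761 74 74 761 77 74 67, which concatenate to the answer.

7467761747476177746774677617474761777467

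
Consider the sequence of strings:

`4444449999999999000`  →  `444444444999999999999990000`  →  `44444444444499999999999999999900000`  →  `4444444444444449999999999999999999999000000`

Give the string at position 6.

44444444444444444444499999999999999999999999999999900000000

Each string has the form 4^{3n} 9^{4n+2} 0^{n+1}, where the shown terms are n = 2, 3, 4, 5.
For term 6, n = 7, so the run lengths are 21, 30, 8.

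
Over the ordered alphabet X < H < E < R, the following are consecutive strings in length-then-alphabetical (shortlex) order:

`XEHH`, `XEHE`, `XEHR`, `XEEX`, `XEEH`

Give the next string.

XEEE

Treat XEEH as a base-4 numeral over the given alphabet and add one, carrying through any trailing R's.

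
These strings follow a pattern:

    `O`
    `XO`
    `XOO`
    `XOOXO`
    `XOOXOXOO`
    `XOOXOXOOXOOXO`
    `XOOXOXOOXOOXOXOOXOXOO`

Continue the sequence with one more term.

XOOXOXOOXOOXOXOOXOXOOXOOXOXOOXOOXO

Each term (from the third on) is the previous term followed by the one before it: term 3 = XO·O = XOO.
The next term joins XOOXOXOOXOOXOXOOXOXOO and XOOXOXOOXOOXO.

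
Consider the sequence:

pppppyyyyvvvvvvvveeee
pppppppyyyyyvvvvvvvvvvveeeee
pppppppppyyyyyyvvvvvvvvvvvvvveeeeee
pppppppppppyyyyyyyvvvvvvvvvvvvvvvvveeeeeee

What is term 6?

Each string has the form p^{2n-1} y^{n+1} v^{3n-1} e^{n+1}, where the shown terms are n = 3, 4, 5, 6.
Setting n = 8 gives 15, 9, 23, 9 characters in each block.

pppppppppppppppyyyyyyyyyvvvvvvvvvvvvvvvvvvvvvvveeeeeeeee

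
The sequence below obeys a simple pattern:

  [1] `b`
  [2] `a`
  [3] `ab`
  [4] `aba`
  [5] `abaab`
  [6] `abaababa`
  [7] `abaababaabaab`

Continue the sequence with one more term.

abaababaabaababaababa

Each term (from the third on) is the previous term followed by the one before it: term 3 = a·b = ab.
The next term joins abaababaabaab and abaababa.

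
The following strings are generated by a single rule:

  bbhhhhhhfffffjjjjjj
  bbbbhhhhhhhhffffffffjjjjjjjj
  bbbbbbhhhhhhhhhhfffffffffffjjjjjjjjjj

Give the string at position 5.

bbbbbbbbbbhhhhhhhhhhhhhhfffffffffffffffffjjjjjjjjjjjjjj

Each string has the form b^{2n-2} h^{2n+2} f^{3n-1} j^{2n+2}, where the shown terms are n = 2, 3, 4.
Setting n = 6 gives 10, 14, 17, 14 characters in each block.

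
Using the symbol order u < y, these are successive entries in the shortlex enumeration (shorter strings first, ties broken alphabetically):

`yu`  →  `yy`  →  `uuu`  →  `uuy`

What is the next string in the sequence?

uyu

Find the rightmost character of uuy below y, bump it to the next letter, and reset everything to its right to u.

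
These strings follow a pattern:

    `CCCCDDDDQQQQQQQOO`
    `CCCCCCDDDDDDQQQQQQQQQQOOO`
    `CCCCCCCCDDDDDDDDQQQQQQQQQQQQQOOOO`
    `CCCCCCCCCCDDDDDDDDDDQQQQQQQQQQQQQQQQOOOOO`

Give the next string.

The n-th term is 2n C's then 2n D's then 3n+1 Q's then n O's, where the shown terms are n = 2, 3, 4, 5.
For the next term, n = 6, so the run lengths are 12, 12, 19, 6.

CCCCCCCCCCCCDDDDDDDDDDDDQQQQQQQQQQQQQQQQQQQOOOOOO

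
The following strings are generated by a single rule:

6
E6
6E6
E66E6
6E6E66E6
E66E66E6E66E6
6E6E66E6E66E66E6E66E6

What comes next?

E66E66E6E66E66E6E66E6E66E66E6E66E6

From term 3 onward, concatenate the second-to-last term with the last: 6·E6 = 6E6, E6·6E6 = E66E6, …
So term 8 is E66E66E6E66E6·6E6E66E6E66E66E6E66E6.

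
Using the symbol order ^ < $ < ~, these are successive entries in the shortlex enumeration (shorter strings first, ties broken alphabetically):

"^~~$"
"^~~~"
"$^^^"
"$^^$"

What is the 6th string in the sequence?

Continuing the enumeration 2 steps past $^^$: $^^$ → $^^~ → (answer).

$^$^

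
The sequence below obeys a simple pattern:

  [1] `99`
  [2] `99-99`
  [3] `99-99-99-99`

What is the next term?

99-99-99-99-99-99-99-99

Every step duplicates the string with '-' between the halves.
One more doubling of 99-99-99-99 gives the answer.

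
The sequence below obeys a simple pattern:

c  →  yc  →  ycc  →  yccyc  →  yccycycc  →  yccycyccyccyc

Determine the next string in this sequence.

From term 3 onward, concatenate the last term with the second-to-last: yc·c = ycc, ycc·yc = yccyc, …
The next term joins yccycyccyccyc and yccycycc.

yccycyccyccycyccycycc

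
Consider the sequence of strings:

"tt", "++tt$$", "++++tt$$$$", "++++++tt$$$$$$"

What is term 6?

s(k+1) = ++·s(k)·$$, so each term gains ++ as a prefix and $$ as a suffix.
From ++++++tt$$$$$$, 2 further steps: ++++++tt$$$$$$ → ++++++++tt$$$$$$$$ → (answer).

++++++++++tt$$$$$$$$$$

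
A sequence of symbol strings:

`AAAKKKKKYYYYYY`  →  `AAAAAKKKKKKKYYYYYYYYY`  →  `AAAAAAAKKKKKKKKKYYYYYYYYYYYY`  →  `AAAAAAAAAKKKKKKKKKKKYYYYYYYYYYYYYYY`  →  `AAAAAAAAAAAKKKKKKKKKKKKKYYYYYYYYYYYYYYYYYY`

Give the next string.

AAAAAAAAAAAAAKKKKKKKKKKKKKKKYYYYYYYYYYYYYYYYYYYYY

The n-th term is 2n-1 A's then 2n+1 K's then 3n Y's, where the shown terms are n = 2, 3, 4, 5, 6.
At n = 7 the blocks have lengths 13, 15, 21.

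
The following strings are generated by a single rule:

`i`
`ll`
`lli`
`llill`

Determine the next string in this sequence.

This is a Fibonacci-style word recurrence s(k) = s(k−1)·s(k−2): e.g. ll·i = lli.
The next term joins llill and lli.

llilllli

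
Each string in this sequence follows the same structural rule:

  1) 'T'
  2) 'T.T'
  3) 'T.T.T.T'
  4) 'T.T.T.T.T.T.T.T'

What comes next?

s(k+1) = s(k)·.·s(k) — each term doubles the last with '.' between the halves.
Doubling T.T.T.T.T.T.T.T with '.' between the halves:

T.T.T.T.T.T.T.T.T.T.T.T.T.T.T.T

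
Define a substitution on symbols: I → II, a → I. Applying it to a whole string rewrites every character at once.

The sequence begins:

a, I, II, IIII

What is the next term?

IIIIIIII

Expanding IIII: I→II, I→II, I→II, I→II. Concatenated: II II II II.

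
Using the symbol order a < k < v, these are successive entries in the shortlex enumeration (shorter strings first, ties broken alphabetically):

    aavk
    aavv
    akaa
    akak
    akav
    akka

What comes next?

The successor of akka increments the rightmost position that isn't already v and resets every position after it to a.

akkk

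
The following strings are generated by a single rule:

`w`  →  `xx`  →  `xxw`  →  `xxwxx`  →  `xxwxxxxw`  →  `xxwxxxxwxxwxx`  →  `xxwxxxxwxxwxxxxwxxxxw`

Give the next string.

xxwxxxxwxxwxxxxwxxxxwxxwxxxxwxxwxx

Each term (from the third on) is the previous term followed by the one before it: term 3 = xx·w = xxw.
So term 8 is xxwxxxxwxxwxxxxwxxxxw·xxwxxxxwxxwxx.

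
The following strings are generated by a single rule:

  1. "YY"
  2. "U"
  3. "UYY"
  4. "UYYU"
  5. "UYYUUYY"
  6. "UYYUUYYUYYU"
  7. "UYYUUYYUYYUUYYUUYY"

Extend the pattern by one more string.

UYYUUYYUYYUUYYUUYYUYYUUYYUYYU

Each term (from the third on) is the previous term followed by the one before it: term 3 = U·YY = UYY.
So term 8 is UYYUUYYUYYUUYYUUYY·UYYUUYYUYYU.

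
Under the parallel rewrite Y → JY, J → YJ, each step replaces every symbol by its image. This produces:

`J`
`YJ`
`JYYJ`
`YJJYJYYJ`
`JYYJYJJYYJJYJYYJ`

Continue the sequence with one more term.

Replace each of the 16 characters of JYYJYJJYYJJYJYYJ in place — YJ JY JY YJ JY YJ YJ JY JY YJ YJ JY YJ JY JY YJ — and concatenate.

YJJYJYYJJYYJYJJYJYYJYJJYYJJYJYYJ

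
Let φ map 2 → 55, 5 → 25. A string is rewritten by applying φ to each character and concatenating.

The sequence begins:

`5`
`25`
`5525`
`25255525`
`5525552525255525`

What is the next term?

Replace each of the 16 characters of 5525552525255525 in place — 25 25 55 25 25 25 55 25 55 25 55 25 25 25 55 25 — and concatenate.

25255525252555255525552525255525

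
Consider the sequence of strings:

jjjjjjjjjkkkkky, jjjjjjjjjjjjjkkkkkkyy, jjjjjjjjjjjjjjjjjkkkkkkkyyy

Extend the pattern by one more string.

jjjjjjjjjjjjjjjjjjjjjkkkkkkkkyyyy

Reading off run lengths: j runs 9, 13, 17; k runs 5, 6, 7; y runs 1, 2, 3 — each is linear in n, where the shown terms are n = 2, 3, 4.
Setting n = 5 gives 21, 8, 4 characters in each block.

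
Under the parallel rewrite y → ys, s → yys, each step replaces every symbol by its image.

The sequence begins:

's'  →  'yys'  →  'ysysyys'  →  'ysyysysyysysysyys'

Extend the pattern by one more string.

ysyysysysyysysyysysysyysysyysysyysysysyys

Replace each of the 17 characters of ysyysysyysysysyys in place — ys yys ys ys yys ys yys ys ys yys ys yys ys yys ys ys yys — and concatenate.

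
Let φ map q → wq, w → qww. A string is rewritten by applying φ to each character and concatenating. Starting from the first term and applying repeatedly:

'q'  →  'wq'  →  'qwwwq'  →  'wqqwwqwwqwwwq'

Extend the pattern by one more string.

qwwwqwqqwwqwwwqqwwqwwwqqwwqwwqwwwq

Replace each of the 13 characters of wqqwwqwwqwwwq in place — qww wq wq qww qww wq qww qww wq qww qww qww wq — and concatenate.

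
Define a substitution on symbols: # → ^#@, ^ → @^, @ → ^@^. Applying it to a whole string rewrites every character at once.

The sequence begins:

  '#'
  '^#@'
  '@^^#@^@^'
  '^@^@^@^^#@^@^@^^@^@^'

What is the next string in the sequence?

Applying the rule to each of the 20 symbols of ^@^@^@^^#@^@^@^^@^@^ gives the pieces @^ ^@^ @^ ^@^ @^ ^@^ @^ @^ ^#@ ^@^ @^ ^@^ @^ ^@^ @^ @^ ^@^ @^ ^@^ @^, which concatenate to the answer.

@^^@^@^^@^@^^@^@^@^^#@^@^@^^@^@^^@^@^@^^@^@^^@^@^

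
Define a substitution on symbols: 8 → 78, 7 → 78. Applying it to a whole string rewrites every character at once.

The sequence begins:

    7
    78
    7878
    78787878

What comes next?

7878787878787878

Rewriting each symbol of 78787878: 7→78, 8→78, 7→78, 8→78, 7→78, 8→78, 7→78, 8→78, which concatenates to 78 78 78 78 78 78 78 78.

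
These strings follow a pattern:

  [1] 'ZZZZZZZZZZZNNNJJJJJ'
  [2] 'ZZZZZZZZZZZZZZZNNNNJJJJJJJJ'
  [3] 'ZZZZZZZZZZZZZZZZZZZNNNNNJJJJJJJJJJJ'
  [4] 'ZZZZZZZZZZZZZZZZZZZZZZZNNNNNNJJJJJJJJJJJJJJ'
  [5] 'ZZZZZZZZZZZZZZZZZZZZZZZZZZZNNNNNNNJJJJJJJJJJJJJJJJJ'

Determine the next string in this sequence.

ZZZZZZZZZZZZZZZZZZZZZZZZZZZZZZZNNNNNNNNJJJJJJJJJJJJJJJJJJJJ

Reading off run lengths: Z runs 11, 15, 19, 23, 27; N runs 3, 4, 5, 6, 7; J runs 5, 8, 11, 14, 17 — each is linear in n, where the shown terms are n = 2, 3, 4, 5, 6.
For the next term, n = 7, so the run lengths are 31, 8, 20.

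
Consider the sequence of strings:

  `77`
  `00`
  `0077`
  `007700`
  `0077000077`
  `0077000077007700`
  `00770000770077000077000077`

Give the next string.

007700007700770000770000770077000077007700

This is a Fibonacci-style word recurrence s(k) = s(k−1)·s(k−2): e.g. 00·77 = 0077.
So term 8 is 00770000770077000077000077·0077000077007700.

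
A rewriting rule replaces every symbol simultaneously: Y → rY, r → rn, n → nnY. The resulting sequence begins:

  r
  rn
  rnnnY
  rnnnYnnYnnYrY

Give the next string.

Rewriting the 13 symbols of rnnnYnnYnnYrY one by one yields rn nnY nnY nnY rY nnY nnY rY nnY nnY rY rn rY; concatenated:

rnnnYnnYnnYrYnnYnnYrYnnYnnYrYrnrY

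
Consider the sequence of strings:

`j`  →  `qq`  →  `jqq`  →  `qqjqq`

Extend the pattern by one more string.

Each term (from the third on) is the two preceding terms concatenated in order: term 3 = j·qq = jqq.
The next term joins jqq and qqjqq.

jqqqqjqq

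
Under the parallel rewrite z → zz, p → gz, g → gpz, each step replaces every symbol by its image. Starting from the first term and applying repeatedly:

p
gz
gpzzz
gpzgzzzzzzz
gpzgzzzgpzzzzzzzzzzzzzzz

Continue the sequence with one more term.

Rewriting the 24 symbols of gpzgzzzgpzzzzzzzzzzzzzzz one by one yields gpz gz zz gpz zz zz zz gpz gz zz zz zz zz zz zz zz zz zz zz zz zz zz zz zz; concatenated:

gpzgzzzgpzzzzzzzgpzgzzzzzzzzzzzzzzzzzzzzzzzzzzzzzzz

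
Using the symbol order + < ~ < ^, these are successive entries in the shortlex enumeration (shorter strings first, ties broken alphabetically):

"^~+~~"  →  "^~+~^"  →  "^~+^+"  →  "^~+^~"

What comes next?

^~+^^

Treat ^~+^~ as a base-3 numeral over the given alphabet and add one, carrying through any trailing ^'s.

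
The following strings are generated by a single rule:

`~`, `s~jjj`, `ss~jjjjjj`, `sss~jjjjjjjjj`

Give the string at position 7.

ssssss~jjjjjjjjjjjjjjjjjj

Each term wraps the previous one in s on the left and jjj on the right.
From sss~jjjjjjjjj, 3 further steps: sss~jjjjjjjjj → ssss~jjjjjjjjjjjj → sssss~jjjjjjjjjjjjjjj → (answer).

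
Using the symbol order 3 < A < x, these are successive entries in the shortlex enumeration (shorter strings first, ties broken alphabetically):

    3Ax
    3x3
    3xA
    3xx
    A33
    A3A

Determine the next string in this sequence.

A3x

Treat A3A as a base-3 numeral over the given alphabet and add one, carrying through any trailing x's.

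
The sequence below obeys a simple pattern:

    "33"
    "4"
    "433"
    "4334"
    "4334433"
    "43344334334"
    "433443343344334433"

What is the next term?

From term 3 onward, concatenate the last term with the second-to-last: 4·33 = 433, 433·4 = 4334, …
The next term joins 433443343344334433 and 43344334334.

43344334334433443343344334334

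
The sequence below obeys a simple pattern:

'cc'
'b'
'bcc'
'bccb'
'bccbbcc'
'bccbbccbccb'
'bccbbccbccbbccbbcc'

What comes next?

bccbbccbccbbccbbccbccbbccbccb

This is a Fibonacci-style word recurrence s(k) = s(k−1)·s(k−2): e.g. b·cc = bcc.
The next term joins bccbbccbccbbccbbcc and bccbbccbccb.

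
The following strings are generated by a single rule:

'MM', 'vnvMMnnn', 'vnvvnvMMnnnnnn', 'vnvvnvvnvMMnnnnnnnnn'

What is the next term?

vnvvnvvnvvnvMMnnnnnnnnnnnn

s(k+1) = vnv·s(k)·nnn, so each term gains vnv as a prefix and nnn as a suffix.
One more step from vnvvnvvnvMMnnnnnnnnn gives the answer.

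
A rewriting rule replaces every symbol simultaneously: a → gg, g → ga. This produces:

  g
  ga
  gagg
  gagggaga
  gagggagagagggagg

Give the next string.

gagggagagagggagggagggagagagggaga

Replace each of the 16 characters of gagggagagagggagg in place — ga gg ga ga ga gg ga gg ga gg ga ga ga gg ga ga — and concatenate.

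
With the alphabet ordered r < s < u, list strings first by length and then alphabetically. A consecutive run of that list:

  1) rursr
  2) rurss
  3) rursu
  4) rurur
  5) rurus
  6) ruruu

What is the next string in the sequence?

Find the rightmost character of ruruu below u, bump it to the next letter, and reset everything to its right to r.

rusrr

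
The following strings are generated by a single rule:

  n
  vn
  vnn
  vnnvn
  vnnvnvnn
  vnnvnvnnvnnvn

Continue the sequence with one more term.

Each term (from the third on) is the previous term followed by the one before it: term 3 = vn·n = vnn.
So term 7 is vnnvnvnnvnnvn·vnnvnvnn.

vnnvnvnnvnnvnvnnvnvnn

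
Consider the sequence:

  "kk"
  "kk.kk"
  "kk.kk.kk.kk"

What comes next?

s(k+1) = s(k)·.·s(k) — each term doubles the last with '.' between the halves.
Doubling kk.kk.kk.kk with '.' between the halves:

kk.kk.kk.kk.kk.kk.kk.kk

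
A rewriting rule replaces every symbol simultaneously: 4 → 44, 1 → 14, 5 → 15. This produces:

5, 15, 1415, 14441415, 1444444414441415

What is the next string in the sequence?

14444444444444441444444414441415

Replace each of the 16 characters of 1444444414441415 in place — 14 44 44 44 44 44 44 44 14 44 44 44 14 44 14 15 — and concatenate.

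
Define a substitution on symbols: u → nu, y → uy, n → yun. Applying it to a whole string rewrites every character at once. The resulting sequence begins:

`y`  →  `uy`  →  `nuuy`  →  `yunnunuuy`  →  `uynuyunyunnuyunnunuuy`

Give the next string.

nuuyyunnuuynuyunuynuyunyunnuuynuyunyunnuyunnunuuy

Replace each of the 21 characters of uynuyunyunnuyunnunuuy in place — nu uy yun nu uy nu yun uy nu yun yun nu uy nu yun yun nu yun nu nu uy — and concatenate.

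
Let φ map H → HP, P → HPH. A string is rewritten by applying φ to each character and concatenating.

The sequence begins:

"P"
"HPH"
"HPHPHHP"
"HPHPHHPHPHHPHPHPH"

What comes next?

HPHPHHPHPHHPHPHPHHPHPHHPHPHPHHPHPHHPHPHHP

φ(HPHPHHPHPHHPHPHPH) expands symbol-by-symbol to HP HPH HP HPH HP HP HPH HP HPH HP HP HPH HP HPH HP HPH HP; joining the 17 pieces gives the next term.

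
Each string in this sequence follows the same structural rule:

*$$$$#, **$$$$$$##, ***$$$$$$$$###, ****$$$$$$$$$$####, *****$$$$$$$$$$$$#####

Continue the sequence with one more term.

Term n consists of n-1 *'s, followed by 2n $'s, followed by n-1 #'s, where the shown terms are n = 2, 3, 4, 5, 6.
At n = 7 the blocks have lengths 6, 14, 6.

******$$$$$$$$$$$$$$######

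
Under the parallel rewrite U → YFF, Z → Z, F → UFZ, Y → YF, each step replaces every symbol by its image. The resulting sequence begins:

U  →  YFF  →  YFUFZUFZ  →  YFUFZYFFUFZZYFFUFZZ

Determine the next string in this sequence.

YFUFZYFFUFZZYFUFZUFZYFFUFZZZYFUFZUFZYFFUFZZZ

Applying the rule to each of the 19 symbols of YFUFZYFFUFZZYFFUFZZ gives the pieces YF UFZ YFF UFZ Z YF UFZ UFZ YFF UFZ Z Z YF UFZ UFZ YFF UFZ Z Z, which concatenate to the answer.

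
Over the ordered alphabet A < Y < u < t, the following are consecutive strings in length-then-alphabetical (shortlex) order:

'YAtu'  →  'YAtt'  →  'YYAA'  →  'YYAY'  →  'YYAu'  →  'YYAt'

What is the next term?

YYYA

Treat YYAt as a base-4 numeral over the given alphabet and add one, carrying through any trailing t's.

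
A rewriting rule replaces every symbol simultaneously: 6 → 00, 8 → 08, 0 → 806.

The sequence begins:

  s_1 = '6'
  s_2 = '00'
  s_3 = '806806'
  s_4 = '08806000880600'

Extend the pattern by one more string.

806080880600806806806080880600806806

Replace each of the 14 characters of 08806000880600 in place — 806 08 08 806 00 806 806 806 08 08 806 00 806 806 — and concatenate.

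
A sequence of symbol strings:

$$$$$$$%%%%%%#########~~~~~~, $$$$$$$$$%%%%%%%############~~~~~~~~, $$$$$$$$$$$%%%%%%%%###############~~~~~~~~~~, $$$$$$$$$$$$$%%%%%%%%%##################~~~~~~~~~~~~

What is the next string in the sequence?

Reading off run lengths: $ runs 7, 9, 11, 13; % runs 6, 7, 8, 9; # runs 9, 12, 15, 18; ~ runs 6, 8, 10, 12 — each is linear in n, where the shown terms are n = 3, 4, 5, 6.
At n = 7 the blocks have lengths 15, 10, 21, 14.

$$$$$$$$$$$$$$$%%%%%%%%%%#####################~~~~~~~~~~~~~~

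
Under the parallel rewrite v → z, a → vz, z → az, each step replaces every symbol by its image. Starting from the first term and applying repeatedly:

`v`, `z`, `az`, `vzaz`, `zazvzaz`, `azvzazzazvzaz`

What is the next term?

vzazzazvzazazvzazzazvzaz

Applying the rule to each of the 13 symbols of azvzazzazvzaz gives the pieces vz az z az vz az az vz az z az vz az, which concatenate to the answer.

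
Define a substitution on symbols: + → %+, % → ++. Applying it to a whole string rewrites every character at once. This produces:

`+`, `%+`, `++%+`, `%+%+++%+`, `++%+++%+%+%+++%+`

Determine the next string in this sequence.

%+%+++%+%+%+++%+++%+++%+%+%+++%+

Applying the rule to each of the 16 symbols of ++%+++%+%+%+++%+ gives the pieces %+ %+ ++ %+ %+ %+ ++ %+ ++ %+ ++ %+ %+ %+ ++ %+, which concatenate to the answer.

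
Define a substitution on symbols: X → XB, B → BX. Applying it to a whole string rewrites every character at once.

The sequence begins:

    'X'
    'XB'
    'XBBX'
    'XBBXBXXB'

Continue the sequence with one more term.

Apply φ to XBBXBXXB symbol by symbol: X→XB, B→BX, B→BX, X→XB, B→BX, X→XB, X→XB, B→BX; joined: XB BX BX XB BX XB XB BX.

XBBXBXXBBXXBXBBX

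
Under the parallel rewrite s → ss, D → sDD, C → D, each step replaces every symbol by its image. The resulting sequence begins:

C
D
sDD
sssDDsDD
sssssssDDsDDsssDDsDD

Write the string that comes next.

Rewriting the 20 symbols of sssssssDDsDDsssDDsDD one by one yields ss ss ss ss ss ss ss sDD sDD ss sDD sDD ss ss ss sDD sDD ss sDD sDD; concatenated:

sssssssssssssssDDsDDsssDDsDDsssssssDDsDDsssDDsDD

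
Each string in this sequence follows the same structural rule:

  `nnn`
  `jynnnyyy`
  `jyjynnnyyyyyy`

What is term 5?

Each term wraps the previous one in jy on the left and yyy on the right.
From jyjynnnyyyyyy, 2 further steps: jyjynnnyyyyyy → jyjyjynnnyyyyyyyyy → (answer).

jyjyjyjynnnyyyyyyyyyyyy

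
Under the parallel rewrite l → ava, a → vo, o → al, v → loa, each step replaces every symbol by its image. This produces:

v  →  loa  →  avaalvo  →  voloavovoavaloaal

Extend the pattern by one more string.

loaalavaalvoloaalloaalvoloavoavaalvovoava

φ(voloavovoavaloaal) expands symbol-by-symbol to loa al ava al vo loa al loa al vo loa vo ava al vo vo ava; joining the 17 pieces gives the next term.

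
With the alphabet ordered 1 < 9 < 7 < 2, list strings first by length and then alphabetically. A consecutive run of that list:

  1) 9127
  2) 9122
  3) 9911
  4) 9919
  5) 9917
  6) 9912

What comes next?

Find the rightmost character of 9912 below 2, bump it to the next letter, and reset everything to its right to 1.

9991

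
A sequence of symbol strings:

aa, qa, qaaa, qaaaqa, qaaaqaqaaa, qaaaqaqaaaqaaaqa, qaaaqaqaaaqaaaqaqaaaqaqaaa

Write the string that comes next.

This is a Fibonacci-style word recurrence s(k) = s(k−1)·s(k−2): e.g. qa·aa = qaaa.
So term 8 is qaaaqaqaaaqaaaqaqaaaqaqaaa·qaaaqaqaaaqaaaqa.

qaaaqaqaaaqaaaqaqaaaqaqaaaqaaaqaqaaaqaaaqa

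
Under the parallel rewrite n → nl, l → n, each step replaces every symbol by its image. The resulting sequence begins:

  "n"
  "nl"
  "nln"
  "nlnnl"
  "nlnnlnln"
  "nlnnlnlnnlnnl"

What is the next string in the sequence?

φ(nlnnlnlnnlnnl) expands symbol-by-symbol to nl n nl nl n nl n nl nl n nl nl n; joining the 13 pieces gives the next term.

nlnnlnlnnlnnlnlnnlnln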